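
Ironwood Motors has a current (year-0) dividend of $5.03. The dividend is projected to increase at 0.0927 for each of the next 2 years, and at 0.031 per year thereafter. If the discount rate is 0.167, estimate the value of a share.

$42.55

Two-stage DDM. Project D₁…D_2 at 0.0927, terminal growth 0.031, discount at r = 0.167.
D_1 = 5.4963
D_2 = 6.0058
Terminal value at t=2: TV = D_3/(r−g) = 6.1920/(0.167−0.031) = 45.5292
P₀ = 5.4963/(1+0.167)^1 + 6.0058/(1+0.167)^2 + 45.5292/(1+0.167)^2 = 42.5505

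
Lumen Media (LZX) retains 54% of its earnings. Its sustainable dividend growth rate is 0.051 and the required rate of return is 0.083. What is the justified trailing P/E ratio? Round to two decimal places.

15.11

Payout ratio b = 1 − 0.54 = 0.46.
Justified trailing P/E = b(1+g)/(r−g) = 0.46×(1+0.051)/(0.083−0.051) = 15.1081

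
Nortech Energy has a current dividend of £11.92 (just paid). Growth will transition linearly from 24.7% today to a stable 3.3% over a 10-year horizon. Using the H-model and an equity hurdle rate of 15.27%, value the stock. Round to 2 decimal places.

H-model: P₀ = D₀[(1+g_L) + H(g_S−g_L)]/(r−g_L), with H = 10/2 = 5.
P₀ = 11.92 × [(1+0.033) + 5×(0.247−0.033)] / (0.1527−0.033)
   = 11.92 × 2.1030 / 0.1197 = 209.4216

£209.42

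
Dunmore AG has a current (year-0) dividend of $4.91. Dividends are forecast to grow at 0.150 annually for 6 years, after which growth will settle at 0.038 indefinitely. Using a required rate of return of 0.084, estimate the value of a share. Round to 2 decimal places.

Two-stage DDM. Project D₁…D_6 at 0.15, terminal growth 0.038, discount at r = 0.084.
D_1 = 5.6465
D_2 = 6.4935
D_3 = 7.4675
D_4 = 8.5876
D_5 = 9.8758
D_6 = 11.3571
Terminal value at t=6: TV = D_7/(r−g) = 11.7887/(0.084−0.038) = 256.2761
P₀ = 5.6465/(1+0.084)^1 + 6.4935/(1+0.084)^2 + 7.4675/(1+0.084)^3 + 8.5876/(1+0.084)^4 + 9.8758/(1+0.084)^5 + 11.3571/(1+0.084)^6 + 256.2761/(1+0.084)^6 = 194.3698

$194.37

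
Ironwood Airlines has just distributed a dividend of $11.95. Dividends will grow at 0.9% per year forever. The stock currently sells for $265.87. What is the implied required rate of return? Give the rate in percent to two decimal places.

5.44%

Rearranging the constant-growth DDM: r = D₁/P₀ + g.
D₁ = 11.95 × (1 + 0.009) = 12.0575.
r = 12.0575 / 265.87 + 0.009 = 0.04535 + 0.009 = 0.05435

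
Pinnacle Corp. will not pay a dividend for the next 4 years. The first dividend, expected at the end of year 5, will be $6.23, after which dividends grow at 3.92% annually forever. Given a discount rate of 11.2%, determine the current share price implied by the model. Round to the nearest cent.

Deferred-dividend DDM. At t=4 the remaining stream is a growing perpetuity with first payment D_5 = 6.23.
V_4 = D_5/(r−g) = 6.23/(0.112−0.0392) = 85.5769
P₀ = V_4/(1+r)^4 = 85.5769/(1+0.112)^4 = 55.9677

$55.97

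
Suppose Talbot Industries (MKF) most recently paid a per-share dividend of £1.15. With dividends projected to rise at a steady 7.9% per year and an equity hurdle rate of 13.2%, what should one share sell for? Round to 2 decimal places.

Gordon growth model: P₀ = D₁/(r − g). D₁ = 1.15 × (1 + 0.079) = 1.2408.
P₀ = 1.2408 / (0.132 − 0.079) = 1.2408 / 0.053 = 23.4123

£23.41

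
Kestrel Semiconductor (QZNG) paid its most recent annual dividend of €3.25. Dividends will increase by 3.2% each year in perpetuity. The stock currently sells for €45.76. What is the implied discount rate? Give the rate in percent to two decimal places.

Rearranging the constant-growth DDM: r = D₁/P₀ + g.
D₁ = 3.25 × (1 + 0.032) = 3.3540.
r = 3.3540 / 45.76 + 0.032 = 0.07330 + 0.032 = 0.10530

10.53%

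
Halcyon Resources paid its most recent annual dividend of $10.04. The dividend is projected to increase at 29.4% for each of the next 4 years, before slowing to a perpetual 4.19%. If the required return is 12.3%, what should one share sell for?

$285.34

Two-stage DDM. Project D₁…D_4 at 0.294, terminal growth 0.0419, discount at r = 0.123.
D_1 = 12.9918
D_2 = 16.8113
D_3 = 21.7539
D_4 = 28.1495
Terminal value at t=4: TV = D_5/(r−g) = 29.3290/(0.123−0.0419) = 361.6396
P₀ = 12.9918/(1+0.123)^1 + 16.8113/(1+0.123)^2 + 21.7539/(1+0.123)^3 + 28.1495/(1+0.123)^4 + 361.6396/(1+0.123)^4 = 285.3410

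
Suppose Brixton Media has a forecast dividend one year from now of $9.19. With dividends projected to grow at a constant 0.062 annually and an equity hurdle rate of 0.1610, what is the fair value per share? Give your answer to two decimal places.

Gordon growth model: P₀ = D₁/(r − g), with D₁ = 9.19 given directly.
P₀ = 9.1900 / (0.161 − 0.062) = 9.1900 / 0.099 = 92.8283

$92.83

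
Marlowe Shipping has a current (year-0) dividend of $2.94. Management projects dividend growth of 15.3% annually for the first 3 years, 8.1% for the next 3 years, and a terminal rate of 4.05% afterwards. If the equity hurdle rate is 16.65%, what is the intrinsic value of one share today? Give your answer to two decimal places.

Three-stage DDM. Project D₁…D_6; terminal Gordon value at t=6 with g = 0.0405; discount at r = 0.1665.
D_1 = 3.3898
D_2 = 3.9085
D_3 = 4.5065
D_4 = 4.8715
D_5 = 5.2661
D_6 = 5.6926
TV_6 = 5.9232/(0.1665−0.0405) = 47.0093
P₀ = Σ Dₜ/(1+r)ᵗ + TV_6/(1+r)^6 = 34.6045

$34.60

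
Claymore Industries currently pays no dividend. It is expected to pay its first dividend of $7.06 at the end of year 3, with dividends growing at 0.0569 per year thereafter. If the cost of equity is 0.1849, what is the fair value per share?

Deferred-dividend DDM. At t=2 the remaining stream is a growing perpetuity with first payment D_3 = 7.06.
V_2 = D_3/(r−g) = 7.06/(0.1849−0.0569) = 55.1562
P₀ = V_2/(1+r)^2 = 55.1562/(1+0.1849)^2 = 39.2854

$39.29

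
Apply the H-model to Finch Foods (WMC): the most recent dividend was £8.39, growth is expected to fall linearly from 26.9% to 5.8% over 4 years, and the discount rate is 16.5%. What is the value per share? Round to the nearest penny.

£116.05

H-model: P₀ = D₀[(1+g_L) + H(g_S−g_L)]/(r−g_L), with H = 4/2 = 2.
P₀ = 8.39 × [(1+0.058) + 2×(0.269−0.058)] / (0.165−0.058)
   = 8.39 × 1.4800 / 0.107 = 116.0486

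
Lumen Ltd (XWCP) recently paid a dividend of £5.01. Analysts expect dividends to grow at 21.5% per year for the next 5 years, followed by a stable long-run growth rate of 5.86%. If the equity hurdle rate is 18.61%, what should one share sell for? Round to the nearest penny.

£73.86

Two-stage DDM. Project D₁…D_5 at 0.215, terminal growth 0.0586, discount at r = 0.1861.
D_1 = 6.0872
D_2 = 7.3959
D_3 = 8.9860
D_4 = 10.9180
D_5 = 13.2654
Terminal value at t=5: TV = D_6/(r−g) = 14.0427/(0.1861−0.0586) = 110.1389
P₀ = 6.0872/(1+0.1861)^1 + 7.3959/(1+0.1861)^2 + 8.9860/(1+0.1861)^3 + 10.9180/(1+0.1861)^4 + 13.2654/(1+0.1861)^5 + 110.1389/(1+0.1861)^5 = 73.8591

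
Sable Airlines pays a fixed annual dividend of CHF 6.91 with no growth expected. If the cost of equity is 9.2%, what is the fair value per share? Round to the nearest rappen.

CHF 75.11

Zero-growth DDM (perpetuity): P₀ = D/r = 6.91 / 0.092 = 75.1087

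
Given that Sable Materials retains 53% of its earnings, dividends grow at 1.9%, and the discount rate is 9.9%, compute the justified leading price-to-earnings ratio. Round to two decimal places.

5.87

Payout ratio b = 1 − 0.53 = 0.47.
Justified leading P/E = b/(r−g) = 0.47/(0.099−0.019) = 5.8750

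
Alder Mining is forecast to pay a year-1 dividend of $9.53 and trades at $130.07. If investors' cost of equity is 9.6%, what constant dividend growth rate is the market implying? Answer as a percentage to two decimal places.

2.27%

From P₀ = D₁/(r − g), the implied growth is g = r − D₁/P₀.
g = 0.096 − 9.53/130.07 = 0.096 − 0.07327 = 0.02273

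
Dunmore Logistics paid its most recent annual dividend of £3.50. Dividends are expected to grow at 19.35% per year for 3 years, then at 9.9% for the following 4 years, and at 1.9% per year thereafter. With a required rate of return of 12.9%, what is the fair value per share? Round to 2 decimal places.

£61.61

Three-stage DDM. Project D₁…D_7; terminal Gordon value at t=7 with g = 0.019; discount at r = 0.129.
D_1 = 4.1772
D_2 = 4.9855
D_3 = 5.9503
D_4 = 6.5393
D_5 = 7.1867
D_6 = 7.8982
D_7 = 8.6801
TV_7 = 8.8450/(0.129−0.019) = 80.4095
P₀ = Σ Dₜ/(1+r)ᵗ + TV_7/(1+r)^7 = 61.6068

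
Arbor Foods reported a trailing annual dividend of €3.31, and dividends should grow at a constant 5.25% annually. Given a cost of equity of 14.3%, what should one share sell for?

€38.49

Gordon growth model: P₀ = D₁/(r − g). D₁ = 3.31 × (1 + 0.0525) = 3.4838.
P₀ = 3.4838 / (0.143 − 0.0525) = 3.4838 / 0.0905 = 38.4948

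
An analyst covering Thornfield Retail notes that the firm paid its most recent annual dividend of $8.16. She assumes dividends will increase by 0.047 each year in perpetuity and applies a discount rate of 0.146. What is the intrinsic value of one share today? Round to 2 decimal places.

Gordon growth model: P₀ = D₁/(r − g). D₁ = 8.16 × (1 + 0.047) = 8.5435.
P₀ = 8.5435 / (0.146 − 0.047) = 8.5435 / 0.099 = 86.2982

$86.30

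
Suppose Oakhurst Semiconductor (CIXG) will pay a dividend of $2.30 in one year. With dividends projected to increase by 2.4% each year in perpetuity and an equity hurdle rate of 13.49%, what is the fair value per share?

Gordon growth model: P₀ = D₁/(r − g), with D₁ = 2.30 given directly.
P₀ = 2.3000 / (0.1349 − 0.024) = 2.3000 / 0.1109 = 20.7394

$20.74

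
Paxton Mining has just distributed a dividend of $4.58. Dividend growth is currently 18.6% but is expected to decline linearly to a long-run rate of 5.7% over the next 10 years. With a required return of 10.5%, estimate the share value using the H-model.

$162.40

H-model: P₀ = D₀[(1+g_L) + H(g_S−g_L)]/(r−g_L), with H = 10/2 = 5.
P₀ = 4.58 × [(1+0.057) + 5×(0.186−0.057)] / (0.105−0.057)
   = 4.58 × 1.7020 / 0.048 = 162.3992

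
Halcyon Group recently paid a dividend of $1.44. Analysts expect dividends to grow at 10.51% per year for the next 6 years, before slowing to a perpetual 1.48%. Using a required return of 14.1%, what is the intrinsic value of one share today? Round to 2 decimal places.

Two-stage DDM. Project D₁…D_6 at 0.1051, terminal growth 0.0148, discount at r = 0.141.
D_1 = 1.5913
D_2 = 1.7586
D_3 = 1.9434
D_4 = 2.1477
D_5 = 2.3734
D_6 = 2.6228
Terminal value at t=6: TV = D_7/(r−g) = 2.6617/(0.141−0.0148) = 21.0908
P₀ = 1.5913/(1+0.141)^1 + 1.7586/(1+0.141)^2 + 1.9434/(1+0.141)^3 + 2.1477/(1+0.141)^4 + 2.3734/(1+0.141)^5 + 2.6228/(1+0.141)^6 + 21.0908/(1+0.141)^6 = 17.2952

$17.30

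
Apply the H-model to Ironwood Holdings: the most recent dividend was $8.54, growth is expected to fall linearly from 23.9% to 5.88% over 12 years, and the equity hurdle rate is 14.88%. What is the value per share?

$203.06

H-model: P₀ = D₀[(1+g_L) + H(g_S−g_L)]/(r−g_L), with H = 12/2 = 6.
P₀ = 8.54 × [(1+0.0588) + 6×(0.239−0.0588)] / (0.1488−0.0588)
   = 8.54 × 2.1400 / 0.09 = 203.0622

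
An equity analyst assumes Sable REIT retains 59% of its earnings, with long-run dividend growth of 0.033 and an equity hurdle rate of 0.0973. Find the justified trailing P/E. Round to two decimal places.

Payout ratio b = 1 − 0.59 = 0.41.
Justified trailing P/E = b(1+g)/(r−g) = 0.41×(1+0.033)/(0.0973−0.033) = 6.5868

6.59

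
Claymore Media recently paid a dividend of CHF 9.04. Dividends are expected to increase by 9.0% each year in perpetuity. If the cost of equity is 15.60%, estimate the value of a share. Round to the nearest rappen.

Gordon growth model: P₀ = D₁/(r − g). D₁ = 9.04 × (1 + 0.09) = 9.8536.
P₀ = 9.8536 / (0.156 − 0.09) = 9.8536 / 0.066 = 149.2970

CHF 149.30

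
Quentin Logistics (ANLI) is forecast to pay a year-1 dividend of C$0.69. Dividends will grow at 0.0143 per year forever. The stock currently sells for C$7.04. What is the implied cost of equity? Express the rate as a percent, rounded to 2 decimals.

Rearranging the constant-growth DDM: r = D₁/P₀ + g.
r = 0.6900 / 7.04 + 0.0143 = 0.09801 + 0.0143 = 0.11231

11.23%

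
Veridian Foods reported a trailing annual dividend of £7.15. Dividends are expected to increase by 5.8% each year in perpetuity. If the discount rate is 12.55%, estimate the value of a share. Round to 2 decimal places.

£112.07

Gordon growth model: P₀ = D₁/(r − g). D₁ = 7.15 × (1 + 0.058) = 7.5647.
P₀ = 7.5647 / (0.1255 − 0.058) = 7.5647 / 0.0675 = 112.0696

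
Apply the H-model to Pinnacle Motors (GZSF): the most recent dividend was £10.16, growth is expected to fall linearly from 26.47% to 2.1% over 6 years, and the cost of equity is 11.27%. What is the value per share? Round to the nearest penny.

H-model: P₀ = D₀[(1+g_L) + H(g_S−g_L)]/(r−g_L), with H = 6/2 = 3.
P₀ = 10.16 × [(1+0.021) + 3×(0.2647−0.021)] / (0.1127−0.021)
   = 10.16 × 1.7521 / 0.0917 = 194.1258

£194.13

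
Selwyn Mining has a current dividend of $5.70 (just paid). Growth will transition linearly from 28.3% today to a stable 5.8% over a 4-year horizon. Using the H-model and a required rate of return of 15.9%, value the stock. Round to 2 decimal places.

$85.10

H-model: P₀ = D₀[(1+g_L) + H(g_S−g_L)]/(r−g_L), with H = 4/2 = 2.
P₀ = 5.70 × [(1+0.058) + 2×(0.283−0.058)] / (0.159−0.058)
   = 5.70 × 1.5080 / 0.101 = 85.1050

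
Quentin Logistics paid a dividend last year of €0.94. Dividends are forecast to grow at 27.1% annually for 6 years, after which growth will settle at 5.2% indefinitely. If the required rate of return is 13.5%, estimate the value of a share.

Two-stage DDM. Project D₁…D_6 at 0.271, terminal growth 0.052, discount at r = 0.135.
D_1 = 1.1947
D_2 = 1.5185
D_3 = 1.9300
D_4 = 2.4531
D_5 = 3.1179
D_6 = 3.9628
Terminal value at t=6: TV = D_7/(r−g) = 4.1689/(0.135−0.052) = 50.2272
P₀ = 1.1947/(1+0.135)^1 + 1.5185/(1+0.135)^2 + 1.9300/(1+0.135)^3 + 2.4531/(1+0.135)^4 + 3.1179/(1+0.135)^5 + 3.9628/(1+0.135)^6 + 50.2272/(1+0.135)^6 = 32.0329

€32.03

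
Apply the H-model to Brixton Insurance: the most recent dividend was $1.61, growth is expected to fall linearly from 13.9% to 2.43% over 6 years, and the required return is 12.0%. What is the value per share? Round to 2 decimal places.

$23.02

H-model: P₀ = D₀[(1+g_L) + H(g_S−g_L)]/(r−g_L), with H = 6/2 = 3.
P₀ = 1.61 × [(1+0.0243) + 3×(0.139−0.0243)] / (0.12−0.0243)
   = 1.61 × 1.3684 / 0.0957 = 23.0211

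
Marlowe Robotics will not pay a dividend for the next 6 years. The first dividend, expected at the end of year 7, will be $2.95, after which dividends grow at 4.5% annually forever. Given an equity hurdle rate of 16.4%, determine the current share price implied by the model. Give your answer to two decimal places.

$9.97

Deferred-dividend DDM. At t=6 the remaining stream is a growing perpetuity with first payment D_7 = 2.95.
V_6 = D_7/(r−g) = 2.95/(0.164−0.045) = 24.7899
P₀ = V_6/(1+r)^6 = 24.7899/(1+0.164)^6 = 9.9668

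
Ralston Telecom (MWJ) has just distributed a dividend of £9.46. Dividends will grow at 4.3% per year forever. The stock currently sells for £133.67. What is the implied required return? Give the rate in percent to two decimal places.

Rearranging the constant-growth DDM: r = D₁/P₀ + g.
D₁ = 9.46 × (1 + 0.043) = 9.8668.
r = 9.8668 / 133.67 + 0.043 = 0.07381 + 0.043 = 0.11681

11.68%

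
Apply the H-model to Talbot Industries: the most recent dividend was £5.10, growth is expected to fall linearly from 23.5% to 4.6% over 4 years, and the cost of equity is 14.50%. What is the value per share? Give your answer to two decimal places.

H-model: P₀ = D₀[(1+g_L) + H(g_S−g_L)]/(r−g_L), with H = 4/2 = 2.
P₀ = 5.10 × [(1+0.046) + 2×(0.235−0.046)] / (0.145−0.046)
   = 5.10 × 1.4240 / 0.099 = 73.3576

£73.36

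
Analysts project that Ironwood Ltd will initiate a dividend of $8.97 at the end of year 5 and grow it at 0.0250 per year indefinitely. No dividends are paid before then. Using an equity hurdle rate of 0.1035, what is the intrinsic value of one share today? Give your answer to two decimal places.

$77.06

Deferred-dividend DDM. At t=4 the remaining stream is a growing perpetuity with first payment D_5 = 8.97.
V_4 = D_5/(r−g) = 8.97/(0.1035−0.025) = 114.2675
P₀ = V_4/(1+r)^4 = 114.2675/(1+0.1035)^4 = 77.0608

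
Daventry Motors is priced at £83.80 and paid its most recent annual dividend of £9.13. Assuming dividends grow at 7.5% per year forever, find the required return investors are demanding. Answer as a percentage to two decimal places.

19.21%

Rearranging the constant-growth DDM: r = D₁/P₀ + g.
D₁ = 9.13 × (1 + 0.075) = 9.8148.
r = 9.8148 / 83.80 + 0.075 = 0.11712 + 0.075 = 0.19212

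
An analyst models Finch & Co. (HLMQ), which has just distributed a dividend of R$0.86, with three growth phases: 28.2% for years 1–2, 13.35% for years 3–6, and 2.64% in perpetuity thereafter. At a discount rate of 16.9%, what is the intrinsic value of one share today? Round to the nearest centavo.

Three-stage DDM. Project D₁…D_6; terminal Gordon value at t=6 with g = 0.0264; discount at r = 0.169.
D_1 = 1.1025
D_2 = 1.4134
D_3 = 1.6021
D_4 = 1.8160
D_5 = 2.0584
D_6 = 2.3332
TV_6 = 2.3948/(0.169−0.0264) = 16.7941
P₀ = Σ Dₜ/(1+r)ᵗ + TV_6/(1+r)^6 = 12.3906

R$12.39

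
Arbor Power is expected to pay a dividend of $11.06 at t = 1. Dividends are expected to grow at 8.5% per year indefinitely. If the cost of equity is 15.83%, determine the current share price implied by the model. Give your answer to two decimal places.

$150.89

Gordon growth model: P₀ = D₁/(r − g), with D₁ = 11.06 given directly.
P₀ = 11.0600 / (0.1583 − 0.085) = 11.0600 / 0.0733 = 150.8868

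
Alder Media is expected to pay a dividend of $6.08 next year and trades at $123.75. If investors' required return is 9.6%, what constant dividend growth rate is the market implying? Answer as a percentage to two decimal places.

4.69%

From P₀ = D₁/(r − g), the implied growth is g = r − D₁/P₀.
g = 0.096 − 6.08/123.75 = 0.096 − 0.04913 = 0.04687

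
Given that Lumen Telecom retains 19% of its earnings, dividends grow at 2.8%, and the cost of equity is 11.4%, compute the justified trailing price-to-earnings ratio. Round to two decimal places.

9.68

Payout ratio b = 1 − 0.19 = 0.81.
Justified trailing P/E = b(1+g)/(r−g) = 0.81×(1+0.028)/(0.114−0.028) = 9.6823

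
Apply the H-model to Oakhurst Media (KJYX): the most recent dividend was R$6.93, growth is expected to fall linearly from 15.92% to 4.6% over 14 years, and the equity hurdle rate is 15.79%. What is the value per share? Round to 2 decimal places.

R$113.85

H-model: P₀ = D₀[(1+g_L) + H(g_S−g_L)]/(r−g_L), with H = 14/2 = 7.
P₀ = 6.93 × [(1+0.046) + 7×(0.1592−0.046)] / (0.1579−0.046)
   = 6.93 × 1.8384 / 0.1119 = 113.8527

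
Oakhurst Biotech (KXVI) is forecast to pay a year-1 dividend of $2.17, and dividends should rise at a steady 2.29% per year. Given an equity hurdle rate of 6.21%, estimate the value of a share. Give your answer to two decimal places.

Gordon growth model: P₀ = D₁/(r − g), with D₁ = 2.17 given directly.
P₀ = 2.1700 / (0.0621 − 0.0229) = 2.1700 / 0.0392 = 55.3571

$55.36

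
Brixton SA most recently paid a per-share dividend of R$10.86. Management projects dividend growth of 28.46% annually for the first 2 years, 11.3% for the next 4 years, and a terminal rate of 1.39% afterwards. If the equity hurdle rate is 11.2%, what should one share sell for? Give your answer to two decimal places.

Three-stage DDM. Project D₁…D_6; terminal Gordon value at t=6 with g = 0.0139; discount at r = 0.112.
D_1 = 13.9508
D_2 = 17.9211
D_3 = 19.9462
D_4 = 22.2002
D_5 = 24.7088
D_6 = 27.5009
TV_6 = 27.8831/(0.112−0.0139) = 284.2316
P₀ = Σ Dₜ/(1+r)ᵗ + TV_6/(1+r)^6 = 235.4701

R$235.47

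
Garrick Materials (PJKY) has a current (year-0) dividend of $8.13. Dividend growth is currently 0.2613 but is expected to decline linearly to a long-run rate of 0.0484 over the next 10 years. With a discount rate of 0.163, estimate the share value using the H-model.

H-model: P₀ = D₀[(1+g_L) + H(g_S−g_L)]/(r−g_L), with H = 10/2 = 5.
P₀ = 8.13 × [(1+0.0484) + 5×(0.2613−0.0484)] / (0.163−0.0484)
   = 8.13 × 2.1129 / 0.1146 = 149.8942

$149.89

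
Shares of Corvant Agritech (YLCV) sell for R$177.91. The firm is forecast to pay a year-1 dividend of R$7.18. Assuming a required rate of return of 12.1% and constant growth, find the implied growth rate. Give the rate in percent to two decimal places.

From P₀ = D₁/(r − g), the implied growth is g = r − D₁/P₀.
g = 0.121 − 7.18/177.91 = 0.121 − 0.04036 = 0.08064

8.06%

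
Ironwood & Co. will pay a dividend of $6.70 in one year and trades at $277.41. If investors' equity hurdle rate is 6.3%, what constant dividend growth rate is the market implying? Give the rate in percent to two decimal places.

3.88%

From P₀ = D₁/(r − g), the implied growth is g = r − D₁/P₀.
g = 0.063 − 6.70/277.41 = 0.063 − 0.02415 = 0.03885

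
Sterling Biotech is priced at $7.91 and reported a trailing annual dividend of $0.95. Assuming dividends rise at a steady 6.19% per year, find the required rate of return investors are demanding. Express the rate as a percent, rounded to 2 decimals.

18.94%

Rearranging the constant-growth DDM: r = D₁/P₀ + g.
D₁ = 0.95 × (1 + 0.0619) = 1.0088.
r = 1.0088 / 7.91 + 0.0619 = 0.12754 + 0.0619 = 0.18944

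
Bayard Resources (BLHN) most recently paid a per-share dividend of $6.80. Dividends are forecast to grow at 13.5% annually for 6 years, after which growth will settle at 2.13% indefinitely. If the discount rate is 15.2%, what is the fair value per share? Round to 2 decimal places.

$87.34

Two-stage DDM. Project D₁…D_6 at 0.135, terminal growth 0.0213, discount at r = 0.152.
D_1 = 7.7180
D_2 = 8.7599
D_3 = 9.9425
D_4 = 11.2848
D_5 = 12.8082
D_6 = 14.5373
Terminal value at t=6: TV = D_7/(r−g) = 14.8470/(0.152−0.0213) = 113.5957
P₀ = 7.7180/(1+0.152)^1 + 8.7599/(1+0.152)^2 + 9.9425/(1+0.152)^3 + 11.2848/(1+0.152)^4 + 12.8082/(1+0.152)^5 + 14.5373/(1+0.152)^6 + 113.5957/(1+0.152)^6 = 87.3450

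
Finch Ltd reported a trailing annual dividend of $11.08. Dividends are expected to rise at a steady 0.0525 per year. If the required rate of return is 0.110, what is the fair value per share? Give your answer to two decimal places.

Gordon growth model: P₀ = D₁/(r − g). D₁ = 11.08 × (1 + 0.0525) = 11.6617.
P₀ = 11.6617 / (0.11 − 0.0525) = 11.6617 / 0.0575 = 202.8122

$202.81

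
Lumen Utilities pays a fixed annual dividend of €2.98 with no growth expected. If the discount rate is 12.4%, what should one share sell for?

€24.03

Zero-growth DDM (perpetuity): P₀ = D/r = 2.98 / 0.124 = 24.0323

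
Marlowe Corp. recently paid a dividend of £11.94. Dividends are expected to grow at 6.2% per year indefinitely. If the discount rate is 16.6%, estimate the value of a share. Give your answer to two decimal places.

Gordon growth model: P₀ = D₁/(r − g). D₁ = 11.94 × (1 + 0.062) = 12.6803.
P₀ = 12.6803 / (0.166 − 0.062) = 12.6803 / 0.104 = 121.9258

£121.93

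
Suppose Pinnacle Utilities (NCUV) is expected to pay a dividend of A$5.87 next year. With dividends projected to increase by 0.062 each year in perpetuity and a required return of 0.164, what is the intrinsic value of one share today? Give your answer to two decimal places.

Gordon growth model: P₀ = D₁/(r − g), with D₁ = 5.87 given directly.
P₀ = 5.8700 / (0.164 − 0.062) = 5.8700 / 0.102 = 57.5490

A$57.55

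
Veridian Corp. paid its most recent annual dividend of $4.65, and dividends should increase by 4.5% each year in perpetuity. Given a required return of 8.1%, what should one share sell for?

Gordon growth model: P₀ = D₁/(r − g). D₁ = 4.65 × (1 + 0.045) = 4.8593.
P₀ = 4.8593 / (0.081 − 0.045) = 4.8593 / 0.036 = 134.9792

$134.98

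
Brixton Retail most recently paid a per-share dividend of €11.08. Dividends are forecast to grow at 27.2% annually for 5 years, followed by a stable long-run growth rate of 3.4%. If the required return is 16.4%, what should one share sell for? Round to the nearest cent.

Two-stage DDM. Project D₁…D_5 at 0.272, terminal growth 0.034, discount at r = 0.164.
D_1 = 14.0938
D_2 = 17.9273
D_3 = 22.8035
D_4 = 29.0060
D_5 = 36.8957
Terminal value at t=5: TV = D_6/(r−g) = 38.1501/(0.164−0.034) = 293.4624
P₀ = 14.0938/(1+0.164)^1 + 17.9273/(1+0.164)^2 + 22.8035/(1+0.164)^3 + 29.0060/(1+0.164)^4 + 36.8957/(1+0.164)^5 + 293.4624/(1+0.164)^5 = 210.2031

€210.20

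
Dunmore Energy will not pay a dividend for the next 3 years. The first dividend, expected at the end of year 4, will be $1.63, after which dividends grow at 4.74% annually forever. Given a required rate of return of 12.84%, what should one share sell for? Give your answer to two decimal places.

$14.01

Deferred-dividend DDM. At t=3 the remaining stream is a growing perpetuity with first payment D_4 = 1.63.
V_3 = D_4/(r−g) = 1.63/(0.1284−0.0474) = 20.1235
P₀ = V_3/(1+r)^3 = 20.1235/(1+0.1284)^3 = 14.0060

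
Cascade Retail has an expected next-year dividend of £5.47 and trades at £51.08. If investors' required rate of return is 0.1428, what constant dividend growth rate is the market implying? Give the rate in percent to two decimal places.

From P₀ = D₁/(r − g), the implied growth is g = r − D₁/P₀.
g = 0.1428 − 5.47/51.08 = 0.1428 − 0.10709 = 0.03571

3.57%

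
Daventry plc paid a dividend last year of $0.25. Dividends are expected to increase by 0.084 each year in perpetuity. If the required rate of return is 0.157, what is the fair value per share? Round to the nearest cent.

$3.71

Gordon growth model: P₀ = D₁/(r − g). D₁ = 0.25 × (1 + 0.084) = 0.2710.
P₀ = 0.2710 / (0.157 − 0.084) = 0.2710 / 0.073 = 3.7123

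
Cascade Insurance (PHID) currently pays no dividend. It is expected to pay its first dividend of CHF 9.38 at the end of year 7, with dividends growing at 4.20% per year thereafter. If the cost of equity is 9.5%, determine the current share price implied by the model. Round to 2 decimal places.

CHF 102.67

Deferred-dividend DDM. At t=6 the remaining stream is a growing perpetuity with first payment D_7 = 9.38.
V_6 = D_7/(r−g) = 9.38/(0.095−0.042) = 176.9811
P₀ = V_6/(1+r)^6 = 176.9811/(1+0.095)^6 = 102.6697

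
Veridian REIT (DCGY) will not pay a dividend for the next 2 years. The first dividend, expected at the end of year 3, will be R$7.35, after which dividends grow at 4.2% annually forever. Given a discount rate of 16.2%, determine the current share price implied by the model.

R$45.36

Deferred-dividend DDM. At t=2 the remaining stream is a growing perpetuity with first payment D_3 = 7.35.
V_2 = D_3/(r−g) = 7.35/(0.162−0.042) = 61.2500
P₀ = V_2/(1+r)^2 = 61.2500/(1+0.162)^2 = 45.3622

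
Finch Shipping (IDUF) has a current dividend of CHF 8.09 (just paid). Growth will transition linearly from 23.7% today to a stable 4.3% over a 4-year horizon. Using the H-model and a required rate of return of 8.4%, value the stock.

H-model: P₀ = D₀[(1+g_L) + H(g_S−g_L)]/(r−g_L), with H = 4/2 = 2.
P₀ = 8.09 × [(1+0.043) + 2×(0.237−0.043)] / (0.084−0.043)
   = 8.09 × 1.4310 / 0.041 = 282.3607

CHF 282.36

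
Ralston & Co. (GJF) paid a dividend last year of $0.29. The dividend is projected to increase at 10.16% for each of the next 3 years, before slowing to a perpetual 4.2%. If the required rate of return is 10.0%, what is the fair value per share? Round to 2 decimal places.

Two-stage DDM. Project D₁…D_3 at 0.1016, terminal growth 0.042, discount at r = 0.1.
D_1 = 0.3195
D_2 = 0.3519
D_3 = 0.3877
Terminal value at t=3: TV = D_4/(r−g) = 0.4040/(0.1−0.042) = 6.9648
P₀ = 0.3195/(1+0.1)^1 + 0.3519/(1+0.1)^2 + 0.3877/(1+0.1)^3 + 6.9648/(1+0.1)^3 = 6.1053

$6.11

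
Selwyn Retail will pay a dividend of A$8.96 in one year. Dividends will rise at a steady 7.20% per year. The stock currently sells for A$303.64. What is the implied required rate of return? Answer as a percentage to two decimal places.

Rearranging the constant-growth DDM: r = D₁/P₀ + g.
r = 8.9600 / 303.64 + 0.072 = 0.02951 + 0.072 = 0.10151

10.15%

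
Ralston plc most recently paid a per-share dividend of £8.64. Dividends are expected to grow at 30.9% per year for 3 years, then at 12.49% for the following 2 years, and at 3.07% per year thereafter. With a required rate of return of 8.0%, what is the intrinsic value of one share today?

£420.18

Three-stage DDM. Project D₁…D_5; terminal Gordon value at t=5 with g = 0.0307; discount at r = 0.08.
D_1 = 11.3098
D_2 = 14.8045
D_3 = 19.3791
D_4 = 21.7995
D_5 = 24.5223
TV_5 = 25.2751/(0.08−0.0307) = 512.6794
P₀ = Σ Dₜ/(1+r)ᵗ + TV_5/(1+r)^5 = 420.1819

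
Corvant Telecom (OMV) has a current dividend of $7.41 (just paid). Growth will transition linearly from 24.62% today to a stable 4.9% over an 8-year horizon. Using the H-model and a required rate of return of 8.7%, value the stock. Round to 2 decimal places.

$358.37

H-model: P₀ = D₀[(1+g_L) + H(g_S−g_L)]/(r−g_L), with H = 8/2 = 4.
P₀ = 7.41 × [(1+0.049) + 4×(0.2462−0.049)] / (0.087−0.049)
   = 7.41 × 1.8378 / 0.038 = 358.3710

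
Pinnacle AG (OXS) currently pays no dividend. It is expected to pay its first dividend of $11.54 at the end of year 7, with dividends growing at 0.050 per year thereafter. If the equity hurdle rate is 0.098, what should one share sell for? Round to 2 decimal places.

$137.20

Deferred-dividend DDM. At t=6 the remaining stream is a growing perpetuity with first payment D_7 = 11.54.
V_6 = D_7/(r−g) = 11.54/(0.098−0.05) = 240.4167
P₀ = V_6/(1+r)^6 = 240.4167/(1+0.098)^6 = 137.1989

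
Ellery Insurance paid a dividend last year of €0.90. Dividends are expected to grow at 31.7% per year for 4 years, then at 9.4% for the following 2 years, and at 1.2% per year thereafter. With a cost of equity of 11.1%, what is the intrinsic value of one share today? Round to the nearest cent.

Three-stage DDM. Project D₁…D_6; terminal Gordon value at t=6 with g = 0.012; discount at r = 0.111.
D_1 = 1.1853
D_2 = 1.5610
D_3 = 2.0559
D_4 = 2.7076
D_5 = 2.9621
D_6 = 3.2406
TV_6 = 3.2794/(0.111−0.012) = 33.1257
P₀ = Σ Dₜ/(1+r)ᵗ + TV_6/(1+r)^6 = 26.6961

€26.70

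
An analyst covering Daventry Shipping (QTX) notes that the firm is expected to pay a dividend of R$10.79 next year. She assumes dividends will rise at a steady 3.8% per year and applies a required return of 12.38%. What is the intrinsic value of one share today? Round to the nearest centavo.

R$125.76

Gordon growth model: P₀ = D₁/(r − g), with D₁ = 10.79 given directly.
P₀ = 10.7900 / (0.1238 − 0.038) = 10.7900 / 0.0858 = 125.7576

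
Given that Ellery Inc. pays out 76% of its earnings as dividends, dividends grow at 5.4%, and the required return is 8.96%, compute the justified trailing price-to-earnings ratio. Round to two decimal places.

22.50

Justified trailing P/E = b(1+g)/(r−g) = 0.76×(1+0.054)/(0.0896−0.054) = 22.5011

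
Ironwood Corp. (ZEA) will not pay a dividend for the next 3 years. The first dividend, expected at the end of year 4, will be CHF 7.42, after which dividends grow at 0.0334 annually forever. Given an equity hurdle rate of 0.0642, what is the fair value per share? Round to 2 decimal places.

CHF 199.89

Deferred-dividend DDM. At t=3 the remaining stream is a growing perpetuity with first payment D_4 = 7.42.
V_3 = D_4/(r−g) = 7.42/(0.0642−0.0334) = 240.9091
P₀ = V_3/(1+r)^3 = 240.9091/(1+0.0642)^3 = 199.8865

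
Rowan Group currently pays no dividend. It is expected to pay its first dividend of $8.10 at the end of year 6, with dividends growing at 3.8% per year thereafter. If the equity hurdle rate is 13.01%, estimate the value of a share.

Deferred-dividend DDM. At t=5 the remaining stream is a growing perpetuity with first payment D_6 = 8.10.
V_5 = D_6/(r−g) = 8.10/(0.1301−0.038) = 87.9479
P₀ = V_5/(1+r)^5 = 87.9479/(1+0.1301)^5 = 47.7135

$47.71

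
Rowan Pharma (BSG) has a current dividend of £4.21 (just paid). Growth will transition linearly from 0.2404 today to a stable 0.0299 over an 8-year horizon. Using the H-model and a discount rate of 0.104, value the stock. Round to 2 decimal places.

H-model: P₀ = D₀[(1+g_L) + H(g_S−g_L)]/(r−g_L), with H = 8/2 = 4.
P₀ = 4.21 × [(1+0.0299) + 4×(0.2404−0.0299)] / (0.104−0.0299)
   = 4.21 × 1.8719 / 0.0741 = 106.3522

£106.35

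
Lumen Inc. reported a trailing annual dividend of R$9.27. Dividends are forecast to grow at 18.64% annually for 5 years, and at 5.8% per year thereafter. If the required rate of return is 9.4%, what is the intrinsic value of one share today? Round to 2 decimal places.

R$468.14

Two-stage DDM. Project D₁…D_5 at 0.1864, terminal growth 0.058, discount at r = 0.094.
D_1 = 10.9979
D_2 = 13.0479
D_3 = 15.4801
D_4 = 18.3656
D_5 = 21.7889
Terminal value at t=5: TV = D_6/(r−g) = 23.0527/(0.094−0.058) = 640.3517
P₀ = 10.9979/(1+0.094)^1 + 13.0479/(1+0.094)^2 + 15.4801/(1+0.094)^3 + 18.3656/(1+0.094)^4 + 21.7889/(1+0.094)^5 + 640.3517/(1+0.094)^5 = 468.1351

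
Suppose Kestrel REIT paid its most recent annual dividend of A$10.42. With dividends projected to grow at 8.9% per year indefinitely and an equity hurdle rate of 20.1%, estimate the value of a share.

A$101.32

Gordon growth model: P₀ = D₁/(r − g). D₁ = 10.42 × (1 + 0.089) = 11.3474.
P₀ = 11.3474 / (0.201 − 0.089) = 11.3474 / 0.112 = 101.3159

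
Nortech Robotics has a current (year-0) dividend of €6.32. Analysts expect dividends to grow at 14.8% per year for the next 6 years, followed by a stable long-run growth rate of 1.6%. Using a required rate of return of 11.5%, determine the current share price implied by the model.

Two-stage DDM. Project D₁…D_6 at 0.148, terminal growth 0.016, discount at r = 0.115.
D_1 = 7.2554
D_2 = 8.3292
D_3 = 9.5619
D_4 = 10.9770
D_5 = 12.6016
D_6 = 14.4667
Terminal value at t=6: TV = D_7/(r−g) = 14.6981/(0.115−0.016) = 148.4660
P₀ = 7.2554/(1+0.115)^1 + 8.3292/(1+0.115)^2 + 9.5619/(1+0.115)^3 + 10.9770/(1+0.115)^4 + 12.6016/(1+0.115)^5 + 14.4667/(1+0.115)^6 + 148.4660/(1+0.115)^6 = 119.3117

€119.31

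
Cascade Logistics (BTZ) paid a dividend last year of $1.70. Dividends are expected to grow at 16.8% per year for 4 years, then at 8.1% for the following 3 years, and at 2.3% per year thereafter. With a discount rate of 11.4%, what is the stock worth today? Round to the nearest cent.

Three-stage DDM. Project D₁…D_7; terminal Gordon value at t=7 with g = 0.023; discount at r = 0.114.
D_1 = 1.9856
D_2 = 2.3192
D_3 = 2.7088
D_4 = 3.1639
D_5 = 3.4202
D_6 = 3.6972
D_7 = 3.9967
TV_7 = 4.0886/(0.114−0.023) = 44.9295
P₀ = Σ Dₜ/(1+r)ᵗ + TV_7/(1+r)^7 = 34.5727

$34.57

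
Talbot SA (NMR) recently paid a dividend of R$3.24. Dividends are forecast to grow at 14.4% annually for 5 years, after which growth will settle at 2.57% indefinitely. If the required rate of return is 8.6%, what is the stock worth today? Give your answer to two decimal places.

R$90.48

Two-stage DDM. Project D₁…D_5 at 0.144, terminal growth 0.0257, discount at r = 0.086.
D_1 = 3.7066
D_2 = 4.2403
D_3 = 4.8509
D_4 = 5.5494
D_5 = 6.3486
Terminal value at t=5: TV = D_6/(r−g) = 6.5117/(0.086−0.0257) = 107.9887
P₀ = 3.7066/(1+0.086)^1 + 4.2403/(1+0.086)^2 + 4.8509/(1+0.086)^3 + 5.5494/(1+0.086)^4 + 6.3486/(1+0.086)^5 + 107.9887/(1+0.086)^5 = 90.4753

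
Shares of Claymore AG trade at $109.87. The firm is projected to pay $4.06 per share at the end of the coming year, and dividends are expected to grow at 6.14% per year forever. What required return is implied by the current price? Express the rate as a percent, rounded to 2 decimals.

9.84%

Rearranging the constant-growth DDM: r = D₁/P₀ + g.
r = 4.0600 / 109.87 + 0.0614 = 0.03695 + 0.0614 = 0.09835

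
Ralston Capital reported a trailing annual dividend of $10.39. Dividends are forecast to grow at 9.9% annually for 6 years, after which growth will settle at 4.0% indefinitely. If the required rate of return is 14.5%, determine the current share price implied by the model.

Two-stage DDM. Project D₁…D_6 at 0.099, terminal growth 0.04, discount at r = 0.145.
D_1 = 11.4186
D_2 = 12.5491
D_3 = 13.7914
D_4 = 15.1568
D_5 = 16.6573
D_6 = 18.3063
Terminal value at t=6: TV = D_7/(r−g) = 19.0386/(0.145−0.04) = 181.3200
P₀ = 11.4186/(1+0.145)^1 + 12.5491/(1+0.145)^2 + 13.7914/(1+0.145)^3 + 15.1568/(1+0.145)^4 + 16.6573/(1+0.145)^5 + 18.3063/(1+0.145)^6 + 181.3200/(1+0.145)^6 = 134.6043

$134.60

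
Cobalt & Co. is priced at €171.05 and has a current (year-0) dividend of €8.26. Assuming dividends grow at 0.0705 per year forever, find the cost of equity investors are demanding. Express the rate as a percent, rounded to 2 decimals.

Rearranging the constant-growth DDM: r = D₁/P₀ + g.
D₁ = 8.26 × (1 + 0.0705) = 8.8423.
r = 8.8423 / 171.05 + 0.0705 = 0.05169 + 0.0705 = 0.12219

12.22%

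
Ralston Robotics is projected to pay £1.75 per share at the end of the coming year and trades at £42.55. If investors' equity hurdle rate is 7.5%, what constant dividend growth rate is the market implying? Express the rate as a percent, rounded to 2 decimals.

From P₀ = D₁/(r − g), the implied growth is g = r − D₁/P₀.
g = 0.075 − 1.75/42.55 = 0.075 − 0.04113 = 0.03387

3.39%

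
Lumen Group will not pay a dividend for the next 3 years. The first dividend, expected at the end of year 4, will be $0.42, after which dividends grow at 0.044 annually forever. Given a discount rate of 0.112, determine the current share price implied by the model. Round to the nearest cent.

$4.49

Deferred-dividend DDM. At t=3 the remaining stream is a growing perpetuity with first payment D_4 = 0.42.
V_3 = D_4/(r−g) = 0.42/(0.112−0.044) = 6.1765
P₀ = V_3/(1+r)^3 = 6.1765/(1+0.112)^3 = 4.4919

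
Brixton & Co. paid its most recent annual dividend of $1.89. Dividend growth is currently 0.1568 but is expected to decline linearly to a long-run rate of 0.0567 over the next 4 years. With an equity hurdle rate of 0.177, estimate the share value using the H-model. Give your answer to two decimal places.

$19.75

H-model: P₀ = D₀[(1+g_L) + H(g_S−g_L)]/(r−g_L), with H = 4/2 = 2.
P₀ = 1.89 × [(1+0.0567) + 2×(0.1568−0.0567)] / (0.177−0.0567)
   = 1.89 × 1.2569 / 0.1203 = 19.7468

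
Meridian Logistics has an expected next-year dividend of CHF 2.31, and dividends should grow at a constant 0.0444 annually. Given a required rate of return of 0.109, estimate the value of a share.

Gordon growth model: P₀ = D₁/(r − g), with D₁ = 2.31 given directly.
P₀ = 2.3100 / (0.109 − 0.0444) = 2.3100 / 0.0646 = 35.7585

CHF 35.76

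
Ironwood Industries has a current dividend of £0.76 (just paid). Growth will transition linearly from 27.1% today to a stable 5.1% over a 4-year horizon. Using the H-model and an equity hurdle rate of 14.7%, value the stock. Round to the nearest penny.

£11.80

H-model: P₀ = D₀[(1+g_L) + H(g_S−g_L)]/(r−g_L), with H = 4/2 = 2.
P₀ = 0.76 × [(1+0.051) + 2×(0.271−0.051)] / (0.147−0.051)
   = 0.76 × 1.4910 / 0.096 = 11.8038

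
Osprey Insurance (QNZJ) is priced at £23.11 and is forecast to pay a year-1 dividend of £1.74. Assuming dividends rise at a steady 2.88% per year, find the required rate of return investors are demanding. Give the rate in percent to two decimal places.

Rearranging the constant-growth DDM: r = D₁/P₀ + g.
r = 1.7400 / 23.11 + 0.0288 = 0.07529 + 0.0288 = 0.10409

10.41%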